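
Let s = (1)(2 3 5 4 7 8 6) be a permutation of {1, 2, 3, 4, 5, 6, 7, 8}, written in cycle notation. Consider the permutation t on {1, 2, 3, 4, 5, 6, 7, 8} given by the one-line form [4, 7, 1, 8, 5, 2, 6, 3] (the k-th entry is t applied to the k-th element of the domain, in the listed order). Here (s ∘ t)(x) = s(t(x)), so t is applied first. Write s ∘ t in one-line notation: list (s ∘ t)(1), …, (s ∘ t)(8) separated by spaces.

7 8 1 6 4 3 2 5

(s ∘ t)(x) = s(t(x)). Computing each image: s(t(1)) = s(4) = 7, s(t(2)) = s(7) = 8, s(t(3)) = s(1) = 1, s(t(4)) = s(8) = 6, s(t(5)) = s(5) = 4, s(t(6)) = s(2) = 3, s(t(7)) = s(6) = 2, s(t(8)) = s(3) = 5.
Hence s ∘ t = [7 8 1 6 4 3 2 5].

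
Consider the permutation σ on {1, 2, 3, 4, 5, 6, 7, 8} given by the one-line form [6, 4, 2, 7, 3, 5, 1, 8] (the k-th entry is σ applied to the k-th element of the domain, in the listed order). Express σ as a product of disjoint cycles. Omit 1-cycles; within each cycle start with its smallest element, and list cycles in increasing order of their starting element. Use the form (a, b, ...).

(1, 6, 5, 3, 2, 4, 7)

Start at 1 and follow images: 1 → 6 → 5 → 3 → 2 → 4 → 7 → 1, giving the cycle (1, 6, 5, 3, 2, 4, 7).
Continuing from each remaining unvisited element yields (1, 6, 5, 3, 2, 4, 7).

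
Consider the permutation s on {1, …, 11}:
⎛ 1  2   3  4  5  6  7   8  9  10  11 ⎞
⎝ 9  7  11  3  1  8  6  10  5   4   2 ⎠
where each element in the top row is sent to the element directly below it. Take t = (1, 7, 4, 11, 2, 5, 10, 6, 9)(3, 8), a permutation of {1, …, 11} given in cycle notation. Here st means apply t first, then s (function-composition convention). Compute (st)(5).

First apply t: t(5) = 10, then s(10) = 4. Thus (st)(5) = 4.

4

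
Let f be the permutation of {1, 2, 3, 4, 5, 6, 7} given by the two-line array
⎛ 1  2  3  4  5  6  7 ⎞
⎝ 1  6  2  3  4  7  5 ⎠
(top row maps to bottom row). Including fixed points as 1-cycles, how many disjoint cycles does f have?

2

The cycle decomposition is (1)(2 6 7 5 4 3), which has 2 cycles (counting 1-cycles).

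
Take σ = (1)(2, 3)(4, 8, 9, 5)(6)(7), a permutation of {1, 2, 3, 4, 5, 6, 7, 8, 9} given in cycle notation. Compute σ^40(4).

4 lies in the 4-cycle (4, 8, 9, 5).
Since the cycle has length 4, σ^40 acts on it the same as σ^0 (40 mod 4 = 0).
So σ^40(4) = 4.

4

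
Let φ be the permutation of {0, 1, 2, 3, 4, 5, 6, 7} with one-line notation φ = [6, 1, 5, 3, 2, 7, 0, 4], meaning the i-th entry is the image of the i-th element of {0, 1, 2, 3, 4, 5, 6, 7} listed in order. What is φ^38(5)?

Tracing 5 → 7 → … returns to 5 after 4 steps, so 5 lies in a 4-cycle (2 5 7 4).
Powers repeat with period 4 on this cycle, and 38 mod 4 = 2, so φ^38(5) = φ^2(5).
Advancing 2 steps from 5: 5 → 7 → 4.

4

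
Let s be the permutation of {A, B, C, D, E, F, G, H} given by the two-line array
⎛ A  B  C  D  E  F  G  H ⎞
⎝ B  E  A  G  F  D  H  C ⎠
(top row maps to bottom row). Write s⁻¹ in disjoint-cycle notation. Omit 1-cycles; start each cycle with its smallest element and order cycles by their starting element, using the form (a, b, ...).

(A, C, H, G, D, F, E, B)

First write s in disjoint cycles: (A, B, E, F, D, G, H, C).
The inverse reverses every cycle; in canonical form, s⁻¹ = (A, C, H, G, D, F, E, B).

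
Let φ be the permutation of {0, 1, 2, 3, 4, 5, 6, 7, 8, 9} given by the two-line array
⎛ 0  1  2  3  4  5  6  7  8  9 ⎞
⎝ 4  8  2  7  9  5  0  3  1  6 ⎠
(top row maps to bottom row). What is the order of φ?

Writing φ as disjoint cycles, the cycle lengths are 4, 2, 2, 1, 1.
The order is lcm(4, 2, 2) = 4.

4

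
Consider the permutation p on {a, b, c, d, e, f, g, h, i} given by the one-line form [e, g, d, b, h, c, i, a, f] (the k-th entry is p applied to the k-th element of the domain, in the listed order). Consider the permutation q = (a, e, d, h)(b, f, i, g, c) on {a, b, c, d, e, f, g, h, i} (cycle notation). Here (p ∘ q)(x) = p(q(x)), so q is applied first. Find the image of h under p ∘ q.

First apply q: q(h) = a, then p(a) = e. Thus (p ∘ q)(h) = e.

e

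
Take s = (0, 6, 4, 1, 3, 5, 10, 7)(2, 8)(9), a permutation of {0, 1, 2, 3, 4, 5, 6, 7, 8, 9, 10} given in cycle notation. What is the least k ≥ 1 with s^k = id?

8

The cycle type of s is (8, 2, 1).
The order is lcm(8, 2) = 8.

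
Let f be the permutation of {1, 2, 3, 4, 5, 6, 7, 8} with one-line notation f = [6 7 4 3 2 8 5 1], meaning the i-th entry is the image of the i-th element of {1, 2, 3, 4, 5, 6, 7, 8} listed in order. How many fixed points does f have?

No element satisfies f(x) = x, so there are 0 fixed points.

0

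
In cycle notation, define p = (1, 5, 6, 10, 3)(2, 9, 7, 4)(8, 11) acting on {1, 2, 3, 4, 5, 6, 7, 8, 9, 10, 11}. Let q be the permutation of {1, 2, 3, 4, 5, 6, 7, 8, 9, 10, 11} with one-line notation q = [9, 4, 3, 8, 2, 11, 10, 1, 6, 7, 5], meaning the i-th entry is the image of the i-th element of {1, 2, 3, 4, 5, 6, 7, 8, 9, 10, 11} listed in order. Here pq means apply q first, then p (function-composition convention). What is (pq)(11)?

q(11) = 5, then p(5) = 6; composing gives (pq)(11) = 6.

6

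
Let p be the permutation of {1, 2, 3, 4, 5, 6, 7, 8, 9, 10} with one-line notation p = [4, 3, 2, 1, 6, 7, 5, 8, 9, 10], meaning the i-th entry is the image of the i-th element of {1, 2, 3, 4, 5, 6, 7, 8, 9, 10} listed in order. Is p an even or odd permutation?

In disjoint-cycle form the cycle lengths are 3, 2, 2, 1, 1, 1.
A cycle is odd iff its length is even; p has 2 even-length cycles, so sgn(p) = (−1)^2 and p is even.

even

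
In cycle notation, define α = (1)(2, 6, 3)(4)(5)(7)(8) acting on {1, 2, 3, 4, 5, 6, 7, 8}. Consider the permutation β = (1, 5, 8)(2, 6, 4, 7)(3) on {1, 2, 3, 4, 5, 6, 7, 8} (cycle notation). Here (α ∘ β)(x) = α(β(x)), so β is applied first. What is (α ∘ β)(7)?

6

β(7) = 2, then α(2) = 6; composing gives (α ∘ β)(7) = 6.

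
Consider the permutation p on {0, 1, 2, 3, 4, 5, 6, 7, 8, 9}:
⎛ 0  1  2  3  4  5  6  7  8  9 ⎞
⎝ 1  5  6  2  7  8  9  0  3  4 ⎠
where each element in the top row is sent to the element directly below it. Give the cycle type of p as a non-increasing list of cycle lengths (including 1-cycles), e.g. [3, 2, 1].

The disjoint cycles are (0, 1, 5, 8, 3, 2, 6, 9, 4, 7), with lengths 10 in non-increasing order.

[10]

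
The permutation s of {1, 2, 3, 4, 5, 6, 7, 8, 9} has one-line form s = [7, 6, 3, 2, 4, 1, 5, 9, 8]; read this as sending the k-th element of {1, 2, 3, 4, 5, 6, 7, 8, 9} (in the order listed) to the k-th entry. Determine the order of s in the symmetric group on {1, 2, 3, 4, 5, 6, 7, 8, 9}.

6

The disjoint-cycle form of s has cycle lengths 6, 2, 1.
The order of s is the least common multiple of its cycle lengths: lcm(6, 2) = 6.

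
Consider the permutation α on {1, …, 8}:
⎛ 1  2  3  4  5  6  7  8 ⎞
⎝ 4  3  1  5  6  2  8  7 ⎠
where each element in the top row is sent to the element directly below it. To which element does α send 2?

3

The entry below 2 in the array is 3, so α(2) = 3.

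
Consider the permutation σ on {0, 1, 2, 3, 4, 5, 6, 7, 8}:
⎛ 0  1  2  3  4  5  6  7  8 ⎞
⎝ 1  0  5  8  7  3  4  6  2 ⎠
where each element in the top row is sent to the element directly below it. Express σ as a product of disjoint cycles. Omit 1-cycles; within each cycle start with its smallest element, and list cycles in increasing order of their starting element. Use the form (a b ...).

Start at 0 and follow images: 0 → 1 → 0, giving the cycle (0 1).
Repeating from the next unused element and collecting all non-trivial cycles gives (0 1)(2 5 3 8)(4 7 6).

(0 1)(2 5 3 8)(4 7 6)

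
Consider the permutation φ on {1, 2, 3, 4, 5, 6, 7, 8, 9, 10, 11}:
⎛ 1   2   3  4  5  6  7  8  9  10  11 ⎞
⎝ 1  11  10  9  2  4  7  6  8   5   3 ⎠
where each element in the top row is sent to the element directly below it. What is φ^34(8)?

4

Tracing 8 → 6 → … returns to 8 after 4 steps, so 8 lies in a 4-cycle (4, 9, 8, 6).
Since the cycle has length 4, φ^34 acts on it the same as φ^2 (34 mod 4 = 2).
Stepping 2 places around the cycle: 8 → 6 → 4.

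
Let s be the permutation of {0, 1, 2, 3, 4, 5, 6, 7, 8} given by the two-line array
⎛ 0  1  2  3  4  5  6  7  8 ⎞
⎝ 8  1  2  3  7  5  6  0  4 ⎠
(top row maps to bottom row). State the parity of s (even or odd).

In disjoint-cycle form the cycle lengths are 4, 1, 1, 1, 1, 1.
A cycle of length ℓ contributes ℓ−1 transpositions, so s is a product of 3 transpositions — odd.

odd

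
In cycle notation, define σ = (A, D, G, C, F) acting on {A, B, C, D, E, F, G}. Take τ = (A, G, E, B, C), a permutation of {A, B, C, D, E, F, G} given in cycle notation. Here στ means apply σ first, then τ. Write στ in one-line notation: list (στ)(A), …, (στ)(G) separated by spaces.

(στ)(x) = τ(σ(x)). Computing each image: τ(σ(A)) = τ(D) = D, τ(σ(B)) = τ(B) = C, τ(σ(C)) = τ(F) = F, τ(σ(D)) = τ(G) = E, τ(σ(E)) = τ(E) = B, τ(σ(F)) = τ(A) = G, τ(σ(G)) = τ(C) = A.
Hence στ = [D C F E B G A].

D C F E B G A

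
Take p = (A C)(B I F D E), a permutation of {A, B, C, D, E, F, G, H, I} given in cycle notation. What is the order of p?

The cycle type of p is (5, 2, 1, 1).
The order is lcm(5, 2) = 10.

10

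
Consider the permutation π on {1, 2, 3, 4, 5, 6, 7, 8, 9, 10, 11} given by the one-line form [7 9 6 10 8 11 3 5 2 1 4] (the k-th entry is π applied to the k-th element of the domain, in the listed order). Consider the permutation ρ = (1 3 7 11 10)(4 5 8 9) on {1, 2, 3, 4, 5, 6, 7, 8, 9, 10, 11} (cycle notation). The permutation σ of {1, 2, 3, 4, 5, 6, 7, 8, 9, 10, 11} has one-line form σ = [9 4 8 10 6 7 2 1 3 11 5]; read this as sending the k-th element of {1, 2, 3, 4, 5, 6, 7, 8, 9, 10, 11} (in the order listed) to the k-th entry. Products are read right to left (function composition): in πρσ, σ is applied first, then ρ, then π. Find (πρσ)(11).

5

Chase 11: σ(11) = 5; ρ(5) = 8; π(8) = 5. Hence (πρσ)(11) = 5.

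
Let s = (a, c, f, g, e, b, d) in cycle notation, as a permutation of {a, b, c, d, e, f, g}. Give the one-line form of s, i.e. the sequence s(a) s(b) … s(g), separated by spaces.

Reading each image from the cycles: a→c, b→d, c→f, d→a, e→b, f→g, g→e.
Listing these in domain order gives c d f a b g e.

c d f a b g e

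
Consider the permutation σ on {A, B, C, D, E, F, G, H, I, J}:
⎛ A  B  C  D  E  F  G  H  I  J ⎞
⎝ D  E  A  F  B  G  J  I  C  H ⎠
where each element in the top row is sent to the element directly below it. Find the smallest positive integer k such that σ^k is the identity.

8

Decomposing into disjoint cycles gives cycle lengths 8, 2.
Since disjoint cycles commute, ord(σ) = lcm(8, 2) = 8.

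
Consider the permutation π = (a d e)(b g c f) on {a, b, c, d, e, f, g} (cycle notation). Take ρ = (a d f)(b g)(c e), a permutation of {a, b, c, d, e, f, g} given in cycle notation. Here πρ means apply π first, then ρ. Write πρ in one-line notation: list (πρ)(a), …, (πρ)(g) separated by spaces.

(πρ)(x) = ρ(π(x)). Computing each image: ρ(π(a)) = ρ(d) = f, ρ(π(b)) = ρ(g) = b, ρ(π(c)) = ρ(f) = a, ρ(π(d)) = ρ(e) = c, ρ(π(e)) = ρ(a) = d, ρ(π(f)) = ρ(b) = g, ρ(π(g)) = ρ(c) = e.
Hence πρ = [f b a c d g e].

f b a c d g e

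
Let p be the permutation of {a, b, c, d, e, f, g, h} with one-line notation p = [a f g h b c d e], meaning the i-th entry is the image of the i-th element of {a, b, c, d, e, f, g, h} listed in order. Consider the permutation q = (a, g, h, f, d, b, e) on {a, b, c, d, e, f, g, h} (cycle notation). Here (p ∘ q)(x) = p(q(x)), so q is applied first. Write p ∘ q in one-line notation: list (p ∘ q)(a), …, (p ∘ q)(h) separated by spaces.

(p ∘ q)(x) = p(q(x)). Computing each image: p(q(a)) = p(g) = d, p(q(b)) = p(e) = b, p(q(c)) = p(c) = g, p(q(d)) = p(b) = f, p(q(e)) = p(a) = a, p(q(f)) = p(d) = h, p(q(g)) = p(h) = e, p(q(h)) = p(f) = c.
Hence p ∘ q = [d b g f a h e c].

d b g f a h e c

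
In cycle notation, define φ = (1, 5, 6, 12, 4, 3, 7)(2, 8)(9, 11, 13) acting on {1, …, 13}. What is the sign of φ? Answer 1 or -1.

-1

The cycle lengths are 7, 3, 2, 1.
A cycle of length ℓ contributes ℓ−1 transpositions, so φ is a product of 6 + 2 + 1 = 9 transpositions — odd.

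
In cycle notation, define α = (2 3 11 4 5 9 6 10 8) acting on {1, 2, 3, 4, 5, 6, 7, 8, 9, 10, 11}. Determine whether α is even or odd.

The cycle lengths are 9, 1, 1.
A cycle of length ℓ contributes ℓ−1 transpositions, so α is a product of 8 transpositions — even.

even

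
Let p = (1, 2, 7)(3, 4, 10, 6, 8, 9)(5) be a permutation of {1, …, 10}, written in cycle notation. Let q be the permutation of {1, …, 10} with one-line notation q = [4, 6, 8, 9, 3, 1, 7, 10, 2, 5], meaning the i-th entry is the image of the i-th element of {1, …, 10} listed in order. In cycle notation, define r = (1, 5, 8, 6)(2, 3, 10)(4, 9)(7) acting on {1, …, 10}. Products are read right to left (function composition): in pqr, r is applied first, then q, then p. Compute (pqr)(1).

4

(pqr)(1) = p(q(r(1))). r(1) = 5, then q(5) = 3, then p(3) = 4, so the result is 4.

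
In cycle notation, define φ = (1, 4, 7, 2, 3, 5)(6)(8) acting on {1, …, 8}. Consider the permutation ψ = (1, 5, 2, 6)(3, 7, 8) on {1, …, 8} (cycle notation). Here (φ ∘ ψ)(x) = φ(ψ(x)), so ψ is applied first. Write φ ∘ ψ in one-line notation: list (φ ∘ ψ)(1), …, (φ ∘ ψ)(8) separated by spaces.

1 6 2 7 3 4 8 5

Chase each element through ψ then φ: 1 → 5 → 1; 2 → 6 → 6; 3 → 7 → 2; 4 → 4 → 7; 5 → 2 → 3; 6 → 1 → 4; 7 → 8 → 8; 8 → 3 → 5.
Collecting the images, φ ∘ ψ = [1 6 2 7 3 4 8 5].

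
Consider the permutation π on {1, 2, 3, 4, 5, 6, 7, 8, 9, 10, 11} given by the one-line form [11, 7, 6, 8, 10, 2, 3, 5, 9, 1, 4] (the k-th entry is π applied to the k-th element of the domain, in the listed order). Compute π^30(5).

Tracing 5 → 10 → … returns to 5 after 6 steps, so 5 lies in a 6-cycle (1, 11, 4, 8, 5, 10).
Powers repeat with period 6 on this cycle, and 30 mod 6 = 0, so π^30(5) = π^0(5).
So π^30(5) = 5.

5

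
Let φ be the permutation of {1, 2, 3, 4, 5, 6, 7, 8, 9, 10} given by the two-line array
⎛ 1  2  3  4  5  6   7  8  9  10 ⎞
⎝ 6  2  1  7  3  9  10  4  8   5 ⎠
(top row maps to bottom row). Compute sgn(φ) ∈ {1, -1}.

1

In disjoint-cycle form the cycle lengths are 9, 1.
A cycle is odd iff its length is even; φ has 0 even-length cycles, so sgn(φ) = (−1)^0 and φ is even.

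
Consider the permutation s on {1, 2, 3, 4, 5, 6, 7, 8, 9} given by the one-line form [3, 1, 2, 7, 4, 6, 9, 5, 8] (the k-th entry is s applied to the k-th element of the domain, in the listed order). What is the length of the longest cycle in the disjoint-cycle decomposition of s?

5

Decomposing into disjoint cycles gives (1, 3, 2)(4, 7, 9, 8, 5); the longest has length 5.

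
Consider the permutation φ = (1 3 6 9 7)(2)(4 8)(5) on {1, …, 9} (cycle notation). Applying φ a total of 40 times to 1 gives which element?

1 lies in the 5-cycle (1 3 6 9 7).
Since the cycle has length 5, φ^40 acts on it the same as φ^0 (40 mod 5 = 0).
So φ^40(1) = 1.

1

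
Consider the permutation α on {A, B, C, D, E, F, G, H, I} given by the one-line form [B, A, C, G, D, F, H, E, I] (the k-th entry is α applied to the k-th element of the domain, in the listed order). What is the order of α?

4

The disjoint-cycle form of α has cycle lengths 4, 2, 1, 1, 1.
The order is lcm(4, 2) = 4.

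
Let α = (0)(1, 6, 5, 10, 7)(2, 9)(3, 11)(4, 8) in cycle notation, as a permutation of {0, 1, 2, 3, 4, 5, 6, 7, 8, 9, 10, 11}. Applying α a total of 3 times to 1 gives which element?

1 lies in the 5-cycle (1, 6, 5, 10, 7).
Advancing 3 steps from 1: 1 → 6 → 5 → 10.

10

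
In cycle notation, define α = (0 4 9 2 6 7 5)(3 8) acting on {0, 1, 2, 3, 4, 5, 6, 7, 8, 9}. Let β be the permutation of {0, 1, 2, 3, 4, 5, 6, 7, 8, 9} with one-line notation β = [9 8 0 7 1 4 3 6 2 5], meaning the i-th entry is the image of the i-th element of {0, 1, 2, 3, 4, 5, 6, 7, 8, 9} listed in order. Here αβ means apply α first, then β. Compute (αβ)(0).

First apply α: α(0) = 4, then β(4) = 1. Thus (αβ)(0) = 1.

1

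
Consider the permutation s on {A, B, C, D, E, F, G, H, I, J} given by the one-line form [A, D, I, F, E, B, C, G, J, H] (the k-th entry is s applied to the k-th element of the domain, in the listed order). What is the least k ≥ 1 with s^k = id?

The disjoint-cycle form of s has cycle lengths 5, 3, 1, 1.
The order of s is the least common multiple of its cycle lengths: lcm(5, 3) = 15.

15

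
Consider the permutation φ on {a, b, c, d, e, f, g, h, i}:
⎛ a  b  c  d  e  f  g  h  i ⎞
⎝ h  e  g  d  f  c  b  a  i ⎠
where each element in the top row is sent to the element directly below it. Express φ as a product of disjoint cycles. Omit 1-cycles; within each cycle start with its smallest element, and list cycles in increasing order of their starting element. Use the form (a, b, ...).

Iterating φ from a gives a → h → a; that is the 2-cycle (a, h).
Continuing from each remaining unvisited element yields (a, h)(b, e, f, c, g).

(a, h)(b, e, f, c, g)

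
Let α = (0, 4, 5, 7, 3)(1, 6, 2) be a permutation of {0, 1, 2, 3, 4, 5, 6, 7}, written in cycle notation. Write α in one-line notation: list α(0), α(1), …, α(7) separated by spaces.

4 6 1 0 5 7 2 3

Image by image: 0↦4, 1↦6, 2↦1, 3↦0, 4↦5, 5↦7, 6↦2, 7↦3.
Listing these in domain order gives 4 6 1 0 5 7 2 3.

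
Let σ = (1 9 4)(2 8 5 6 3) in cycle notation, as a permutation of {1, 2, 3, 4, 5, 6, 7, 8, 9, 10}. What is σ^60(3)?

3 lies in the 5-cycle (2 8 5 6 3).
Powers repeat with period 5 on this cycle, and 60 mod 5 = 0, so σ^60(3) = σ^0(3).
So σ^60(3) = 3.

3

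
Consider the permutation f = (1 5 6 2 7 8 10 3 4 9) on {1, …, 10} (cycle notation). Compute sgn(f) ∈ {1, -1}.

-1

The cycle lengths are 10.
A cycle is odd iff its length is even; f has 1 even-length cycle, so sgn(f) = (−1)^1 and f is odd.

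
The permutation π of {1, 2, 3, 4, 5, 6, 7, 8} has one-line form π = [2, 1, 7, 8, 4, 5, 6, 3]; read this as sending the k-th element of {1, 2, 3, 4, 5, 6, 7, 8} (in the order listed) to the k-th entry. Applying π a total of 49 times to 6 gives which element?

Tracing 6 → 5 → … returns to 6 after 6 steps, so 6 lies in a 6-cycle (3, 7, 6, 5, 4, 8).
Powers repeat with period 6 on this cycle, and 49 mod 6 = 1, so π^49(6) = π^1(6).
Advancing 1 step from 6: 6 → 5.

5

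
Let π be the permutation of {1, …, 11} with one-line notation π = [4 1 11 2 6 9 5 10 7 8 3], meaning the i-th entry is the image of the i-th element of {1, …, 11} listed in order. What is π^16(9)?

Tracing 9 → 7 → … returns to 9 after 4 steps, so 9 lies in a 4-cycle (5, 6, 9, 7).
Powers repeat with period 4 on this cycle, and 16 mod 4 = 0, so π^16(9) = π^0(9).
So π^16(9) = 9.

9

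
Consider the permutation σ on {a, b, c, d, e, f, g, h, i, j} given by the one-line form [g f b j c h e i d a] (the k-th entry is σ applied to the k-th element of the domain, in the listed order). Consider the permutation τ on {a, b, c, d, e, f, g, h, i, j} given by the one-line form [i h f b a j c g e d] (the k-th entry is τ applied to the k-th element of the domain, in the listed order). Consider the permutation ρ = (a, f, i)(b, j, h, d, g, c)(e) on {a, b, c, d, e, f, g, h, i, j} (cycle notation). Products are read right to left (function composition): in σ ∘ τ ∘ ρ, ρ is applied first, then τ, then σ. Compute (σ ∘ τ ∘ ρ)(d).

b

Apply the permutations in order: ρ(d) = g, then τ(g) = c, then σ(c) = b. So (σ ∘ τ ∘ ρ)(d) = b.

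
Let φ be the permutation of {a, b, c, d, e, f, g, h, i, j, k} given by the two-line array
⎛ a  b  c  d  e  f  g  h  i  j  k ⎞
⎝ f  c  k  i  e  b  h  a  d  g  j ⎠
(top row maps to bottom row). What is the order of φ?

8

The disjoint-cycle form of φ has cycle lengths 8, 2, 1.
The order is lcm(8, 2) = 8.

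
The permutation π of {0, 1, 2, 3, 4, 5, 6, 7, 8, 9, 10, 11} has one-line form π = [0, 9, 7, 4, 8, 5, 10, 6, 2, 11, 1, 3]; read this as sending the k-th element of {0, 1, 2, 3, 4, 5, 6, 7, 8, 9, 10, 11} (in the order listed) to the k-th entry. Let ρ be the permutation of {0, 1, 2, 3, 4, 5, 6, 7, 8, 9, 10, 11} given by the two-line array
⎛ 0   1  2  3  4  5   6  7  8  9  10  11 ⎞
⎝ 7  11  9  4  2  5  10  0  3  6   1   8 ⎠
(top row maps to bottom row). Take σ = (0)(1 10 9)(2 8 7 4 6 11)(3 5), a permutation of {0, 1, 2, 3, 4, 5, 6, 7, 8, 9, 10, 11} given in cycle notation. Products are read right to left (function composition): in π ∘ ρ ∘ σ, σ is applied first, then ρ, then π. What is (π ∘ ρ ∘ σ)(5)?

Apply the permutations in order: σ(5) = 3, then ρ(3) = 4, then π(4) = 8. So (π ∘ ρ ∘ σ)(5) = 8.

8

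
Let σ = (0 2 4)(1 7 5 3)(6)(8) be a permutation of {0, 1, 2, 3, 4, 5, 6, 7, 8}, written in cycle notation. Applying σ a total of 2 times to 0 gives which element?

4

0 lies in the 3-cycle (0 2 4).
Advancing 2 steps from 0: 0 → 2 → 4.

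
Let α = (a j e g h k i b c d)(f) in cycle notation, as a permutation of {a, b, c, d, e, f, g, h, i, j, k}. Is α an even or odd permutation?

The cycle lengths are 10, 1.
A cycle is odd iff its length is even; α has 1 even-length cycle, so sgn(α) = (−1)^1 and α is odd.

odd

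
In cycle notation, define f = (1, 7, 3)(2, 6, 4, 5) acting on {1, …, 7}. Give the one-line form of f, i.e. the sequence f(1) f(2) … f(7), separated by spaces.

Image by image: 1↦7, 2↦6, 3↦1, 4↦5, 5↦2, 6↦4, 7↦3.
So the one-line form is 7 6 1 5 2 4 3.

7 6 1 5 2 4 3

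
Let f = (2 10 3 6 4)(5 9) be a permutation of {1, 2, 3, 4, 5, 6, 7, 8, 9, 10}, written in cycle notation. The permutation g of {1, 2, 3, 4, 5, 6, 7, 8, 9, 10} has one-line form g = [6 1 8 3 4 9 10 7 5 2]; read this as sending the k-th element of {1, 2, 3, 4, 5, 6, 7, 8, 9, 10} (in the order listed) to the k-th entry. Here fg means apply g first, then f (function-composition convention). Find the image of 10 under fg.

g(10) = 2, then f(2) = 10; composing gives (fg)(10) = 10.

10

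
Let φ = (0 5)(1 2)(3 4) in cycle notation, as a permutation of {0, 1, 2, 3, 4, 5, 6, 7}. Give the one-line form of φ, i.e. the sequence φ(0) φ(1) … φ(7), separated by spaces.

5 2 1 4 3 0 6 7

Image by image: 0→5, 1→2, 2→1, 3→4, 4→3, 5→0, 6→6, 7→7.
Listing these in domain order gives 5 2 1 4 3 0 6 7.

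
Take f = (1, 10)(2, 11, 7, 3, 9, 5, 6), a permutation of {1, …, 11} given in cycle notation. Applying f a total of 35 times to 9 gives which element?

9

9 lies in the 7-cycle (2, 11, 7, 3, 9, 5, 6).
Powers repeat with period 7 on this cycle, and 35 mod 7 = 0, so f^35(9) = f^0(9).
So f^35(9) = 9.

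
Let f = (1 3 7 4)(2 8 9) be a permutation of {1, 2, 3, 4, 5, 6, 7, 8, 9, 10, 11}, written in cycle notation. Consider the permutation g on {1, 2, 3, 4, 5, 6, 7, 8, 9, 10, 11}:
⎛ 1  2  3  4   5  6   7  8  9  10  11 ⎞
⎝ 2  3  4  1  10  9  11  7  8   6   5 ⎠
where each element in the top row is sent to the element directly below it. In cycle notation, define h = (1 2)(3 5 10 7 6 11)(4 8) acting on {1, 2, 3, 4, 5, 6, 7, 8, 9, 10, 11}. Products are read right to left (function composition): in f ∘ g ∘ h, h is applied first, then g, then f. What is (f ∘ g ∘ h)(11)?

1

(f ∘ g ∘ h)(11) = f(g(h(11))). h(11) = 3, then g(3) = 4, then f(4) = 1, so the result is 1.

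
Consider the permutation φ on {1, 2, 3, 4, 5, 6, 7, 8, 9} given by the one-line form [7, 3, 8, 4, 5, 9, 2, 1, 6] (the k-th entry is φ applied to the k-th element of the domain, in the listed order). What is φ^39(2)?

7

Tracing 2 → 3 → … returns to 2 after 5 steps, so 2 lies in a 5-cycle (1 7 2 3 8).
Powers repeat with period 5 on this cycle, and 39 mod 5 = 4, so φ^39(2) = φ^4(2).
Stepping 4 places around the cycle: 2 → 3 → 8 → 1 → 7.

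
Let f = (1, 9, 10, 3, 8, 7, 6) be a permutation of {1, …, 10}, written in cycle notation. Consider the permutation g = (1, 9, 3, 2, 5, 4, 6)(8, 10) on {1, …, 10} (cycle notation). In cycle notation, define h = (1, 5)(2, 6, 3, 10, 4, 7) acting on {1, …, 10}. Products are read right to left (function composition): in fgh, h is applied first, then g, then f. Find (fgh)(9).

8

Apply the permutations in order: h(9) = 9, then g(9) = 3, then f(3) = 8. So (fgh)(9) = 8.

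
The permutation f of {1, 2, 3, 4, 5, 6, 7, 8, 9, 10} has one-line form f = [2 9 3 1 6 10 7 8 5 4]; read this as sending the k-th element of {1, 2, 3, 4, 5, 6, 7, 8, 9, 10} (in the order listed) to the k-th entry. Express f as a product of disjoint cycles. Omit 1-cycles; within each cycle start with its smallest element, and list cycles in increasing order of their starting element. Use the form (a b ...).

Iterating f from 1 gives 1 → 2 → 9 → 5 → 6 → 10 → 4 → 1; that is the 7-cycle (1 2 9 5 6 10 4).
Repeating from the next unused element and collecting all non-trivial cycles gives (1 2 9 5 6 10 4).

(1 2 9 5 6 10 4)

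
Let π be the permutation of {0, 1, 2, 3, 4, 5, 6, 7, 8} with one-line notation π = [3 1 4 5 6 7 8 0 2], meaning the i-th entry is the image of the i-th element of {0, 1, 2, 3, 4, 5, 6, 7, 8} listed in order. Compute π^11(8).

Tracing 8 → 2 → … returns to 8 after 4 steps, so 8 lies in a 4-cycle (2 4 6 8).
Powers repeat with period 4 on this cycle, and 11 mod 4 = 3, so π^11(8) = π^3(8).
Stepping 3 places around the cycle: 8 → 2 → 4 → 6.

6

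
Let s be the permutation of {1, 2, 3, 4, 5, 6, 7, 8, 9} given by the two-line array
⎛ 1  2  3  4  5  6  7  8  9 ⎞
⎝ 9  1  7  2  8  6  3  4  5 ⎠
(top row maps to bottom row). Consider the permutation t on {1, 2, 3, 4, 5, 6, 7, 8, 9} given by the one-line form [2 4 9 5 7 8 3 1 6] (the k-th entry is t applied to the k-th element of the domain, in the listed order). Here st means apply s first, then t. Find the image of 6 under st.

8

First apply s: s(6) = 6, then t(6) = 8. Thus (st)(6) = 8.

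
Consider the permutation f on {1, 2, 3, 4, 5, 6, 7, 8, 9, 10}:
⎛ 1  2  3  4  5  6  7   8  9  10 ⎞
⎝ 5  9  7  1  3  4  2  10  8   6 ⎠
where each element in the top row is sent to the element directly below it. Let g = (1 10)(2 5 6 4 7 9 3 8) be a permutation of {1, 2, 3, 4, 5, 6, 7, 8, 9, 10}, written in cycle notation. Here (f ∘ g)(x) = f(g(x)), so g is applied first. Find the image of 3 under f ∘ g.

First apply g: g(3) = 8, then f(8) = 10. Thus (f ∘ g)(3) = 10.

10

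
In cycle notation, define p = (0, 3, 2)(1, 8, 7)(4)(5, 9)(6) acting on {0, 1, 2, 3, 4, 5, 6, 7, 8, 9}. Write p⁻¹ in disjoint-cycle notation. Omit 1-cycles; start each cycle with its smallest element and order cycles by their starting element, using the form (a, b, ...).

(0, 2, 3)(1, 7, 8)(5, 9)

If p sends a → b within a cycle, p⁻¹ sends b → a; equivalently, reverse each cycle.
Reversing each cycle of p and rotating so the smallest element leads gives (0, 2, 3)(1, 7, 8)(5, 9).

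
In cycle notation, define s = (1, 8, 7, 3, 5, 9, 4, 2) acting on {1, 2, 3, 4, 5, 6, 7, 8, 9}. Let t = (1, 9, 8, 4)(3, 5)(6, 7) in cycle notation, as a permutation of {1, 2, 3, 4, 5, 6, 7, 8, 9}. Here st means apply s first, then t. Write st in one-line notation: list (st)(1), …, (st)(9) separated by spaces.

Chase each element through s then t: 1 → 8 → 4; 2 → 1 → 9; 3 → 5 → 3; 4 → 2 → 2; 5 → 9 → 8; 6 → 6 → 7; 7 → 3 → 5; 8 → 7 → 6; 9 → 4 → 1.
So st in one-line form is 4 9 3 2 8 7 5 6 1.

4 9 3 2 8 7 5 6 1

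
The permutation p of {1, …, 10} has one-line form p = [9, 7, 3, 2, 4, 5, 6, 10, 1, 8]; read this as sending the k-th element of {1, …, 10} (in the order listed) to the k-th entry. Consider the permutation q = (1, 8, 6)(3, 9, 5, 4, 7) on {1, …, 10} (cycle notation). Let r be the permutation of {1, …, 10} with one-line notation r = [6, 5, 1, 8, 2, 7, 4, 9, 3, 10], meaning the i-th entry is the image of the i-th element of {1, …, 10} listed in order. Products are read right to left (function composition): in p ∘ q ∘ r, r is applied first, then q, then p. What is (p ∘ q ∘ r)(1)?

Chase 1: r(1) = 6; q(6) = 1; p(1) = 9. Hence (p ∘ q ∘ r)(1) = 9.

9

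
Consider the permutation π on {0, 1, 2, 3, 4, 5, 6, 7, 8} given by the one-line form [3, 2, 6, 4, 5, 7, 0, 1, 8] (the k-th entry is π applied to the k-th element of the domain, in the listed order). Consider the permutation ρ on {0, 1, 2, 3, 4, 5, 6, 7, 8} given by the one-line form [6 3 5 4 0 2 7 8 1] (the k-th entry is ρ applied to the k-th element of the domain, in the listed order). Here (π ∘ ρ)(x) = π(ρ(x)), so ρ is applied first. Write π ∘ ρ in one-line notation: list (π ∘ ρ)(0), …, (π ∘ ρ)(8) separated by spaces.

0 4 7 5 3 6 1 8 2

(π ∘ ρ)(x) = π(ρ(x)). Computing each image: π(ρ(0)) = π(6) = 0, π(ρ(1)) = π(3) = 4, π(ρ(2)) = π(5) = 7, π(ρ(3)) = π(4) = 5, π(ρ(4)) = π(0) = 3, π(ρ(5)) = π(2) = 6, π(ρ(6)) = π(7) = 1, π(ρ(7)) = π(8) = 8, π(ρ(8)) = π(1) = 2.
Hence π ∘ ρ = [0 4 7 5 3 6 1 8 2].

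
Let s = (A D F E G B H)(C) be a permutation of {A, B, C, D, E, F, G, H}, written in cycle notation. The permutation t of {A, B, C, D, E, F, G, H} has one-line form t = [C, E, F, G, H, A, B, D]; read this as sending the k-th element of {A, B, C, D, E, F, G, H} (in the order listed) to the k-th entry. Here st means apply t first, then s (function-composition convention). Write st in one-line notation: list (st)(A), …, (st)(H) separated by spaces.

(st)(x) = s(t(x)). Computing each image: s(t(A)) = s(C) = C, s(t(B)) = s(E) = G, s(t(C)) = s(F) = E, s(t(D)) = s(G) = B, s(t(E)) = s(H) = A, s(t(F)) = s(A) = D, s(t(G)) = s(B) = H, s(t(H)) = s(D) = F.
Hence st = [C G E B A D H F].

C G E B A D H F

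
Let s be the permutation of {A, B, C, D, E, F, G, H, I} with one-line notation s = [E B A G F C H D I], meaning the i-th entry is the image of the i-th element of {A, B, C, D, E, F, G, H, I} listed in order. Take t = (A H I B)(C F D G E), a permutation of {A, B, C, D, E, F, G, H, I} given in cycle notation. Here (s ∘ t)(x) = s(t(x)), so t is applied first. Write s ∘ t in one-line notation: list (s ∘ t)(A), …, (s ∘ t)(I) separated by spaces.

(s ∘ t)(x) = s(t(x)). Computing each image: s(t(A)) = s(H) = D, s(t(B)) = s(A) = E, s(t(C)) = s(F) = C, s(t(D)) = s(G) = H, s(t(E)) = s(C) = A, s(t(F)) = s(D) = G, s(t(G)) = s(E) = F, s(t(H)) = s(I) = I, s(t(I)) = s(B) = B.
Hence s ∘ t = [D E C H A G F I B].

D E C H A G F I B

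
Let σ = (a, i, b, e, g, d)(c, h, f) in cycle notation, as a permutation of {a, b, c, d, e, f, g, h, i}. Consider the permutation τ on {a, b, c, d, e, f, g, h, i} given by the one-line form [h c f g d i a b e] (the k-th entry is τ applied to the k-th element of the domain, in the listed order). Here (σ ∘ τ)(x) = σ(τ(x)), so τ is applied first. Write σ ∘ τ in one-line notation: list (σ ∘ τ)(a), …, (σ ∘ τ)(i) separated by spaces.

For each element, apply τ then σ: a → h → f; b → c → h; c → f → c; d → g → d; e → d → a; f → i → b; g → a → i; h → b → e; i → e → g.
So σ ∘ τ in one-line form is f h c d a b i e g.

f h c d a b i e g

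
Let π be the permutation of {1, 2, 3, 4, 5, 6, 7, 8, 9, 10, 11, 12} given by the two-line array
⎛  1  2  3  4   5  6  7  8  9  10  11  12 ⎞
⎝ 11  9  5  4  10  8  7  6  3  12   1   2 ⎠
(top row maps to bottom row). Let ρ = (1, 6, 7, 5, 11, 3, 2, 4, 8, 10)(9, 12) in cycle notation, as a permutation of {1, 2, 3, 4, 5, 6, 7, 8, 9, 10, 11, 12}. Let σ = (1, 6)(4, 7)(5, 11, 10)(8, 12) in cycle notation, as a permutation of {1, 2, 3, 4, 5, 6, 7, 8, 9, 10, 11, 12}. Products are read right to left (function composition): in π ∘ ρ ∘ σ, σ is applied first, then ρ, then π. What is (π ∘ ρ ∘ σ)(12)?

12

(π ∘ ρ ∘ σ)(12) = π(ρ(σ(12))). σ(12) = 8, then ρ(8) = 10, then π(10) = 12, so the result is 12.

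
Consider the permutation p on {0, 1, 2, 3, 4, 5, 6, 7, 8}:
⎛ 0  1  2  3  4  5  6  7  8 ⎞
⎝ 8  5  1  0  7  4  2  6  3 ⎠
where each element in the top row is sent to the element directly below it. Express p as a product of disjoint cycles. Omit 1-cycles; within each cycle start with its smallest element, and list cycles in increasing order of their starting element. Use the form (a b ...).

Iterating p from 0 gives 0 → 8 → 3 → 0; that is the 3-cycle (0 8 3).
Repeating from the next unused element and collecting all non-trivial cycles gives (0 8 3)(1 5 4 7 6 2).

(0 8 3)(1 5 4 7 6 2)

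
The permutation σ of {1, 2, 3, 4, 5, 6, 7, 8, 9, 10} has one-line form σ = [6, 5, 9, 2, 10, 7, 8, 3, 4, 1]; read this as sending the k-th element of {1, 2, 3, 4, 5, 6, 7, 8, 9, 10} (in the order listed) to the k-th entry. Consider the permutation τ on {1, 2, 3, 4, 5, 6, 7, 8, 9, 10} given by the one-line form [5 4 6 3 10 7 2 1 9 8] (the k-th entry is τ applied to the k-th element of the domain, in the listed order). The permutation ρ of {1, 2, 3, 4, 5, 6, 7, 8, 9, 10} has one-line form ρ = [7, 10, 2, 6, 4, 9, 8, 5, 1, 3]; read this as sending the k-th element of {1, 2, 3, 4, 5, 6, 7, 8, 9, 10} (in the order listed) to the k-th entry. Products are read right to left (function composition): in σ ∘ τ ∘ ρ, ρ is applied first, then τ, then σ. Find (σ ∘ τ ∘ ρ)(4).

8

(σ ∘ τ ∘ ρ)(4) = σ(τ(ρ(4))). ρ(4) = 6, then τ(6) = 7, then σ(7) = 8, so the result is 8.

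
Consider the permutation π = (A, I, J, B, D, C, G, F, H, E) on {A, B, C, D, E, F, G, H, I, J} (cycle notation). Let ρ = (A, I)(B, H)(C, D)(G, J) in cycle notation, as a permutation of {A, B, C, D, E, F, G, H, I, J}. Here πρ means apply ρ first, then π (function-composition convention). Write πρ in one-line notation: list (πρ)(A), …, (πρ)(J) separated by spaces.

(πρ)(x) = π(ρ(x)). Computing each image: π(ρ(A)) = π(I) = J, π(ρ(B)) = π(H) = E, π(ρ(C)) = π(D) = C, π(ρ(D)) = π(C) = G, π(ρ(E)) = π(E) = A, π(ρ(F)) = π(F) = H, π(ρ(G)) = π(J) = B, π(ρ(H)) = π(B) = D, π(ρ(I)) = π(A) = I, π(ρ(J)) = π(G) = F.
Hence πρ = [J E C G A H B D I F].

J E C G A H B D I F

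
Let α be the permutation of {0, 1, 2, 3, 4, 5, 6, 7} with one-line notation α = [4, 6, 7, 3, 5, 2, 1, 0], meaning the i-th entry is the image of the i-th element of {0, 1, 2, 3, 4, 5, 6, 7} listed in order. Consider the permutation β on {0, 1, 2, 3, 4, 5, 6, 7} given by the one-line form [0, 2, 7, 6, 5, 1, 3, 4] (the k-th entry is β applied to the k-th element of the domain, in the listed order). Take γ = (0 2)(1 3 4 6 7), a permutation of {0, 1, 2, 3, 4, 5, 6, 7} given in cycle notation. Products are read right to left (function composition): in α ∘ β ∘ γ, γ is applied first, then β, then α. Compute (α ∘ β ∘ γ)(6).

5

Chase 6: γ(6) = 7; β(7) = 4; α(4) = 5. Hence (α ∘ β ∘ γ)(6) = 5.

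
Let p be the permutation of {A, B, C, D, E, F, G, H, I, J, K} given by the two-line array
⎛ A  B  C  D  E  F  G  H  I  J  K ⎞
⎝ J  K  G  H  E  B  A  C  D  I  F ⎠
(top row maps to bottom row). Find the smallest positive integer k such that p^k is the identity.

21

Writing p as disjoint cycles, the cycle lengths are 7, 3, 1.
The order is lcm(7, 3) = 21.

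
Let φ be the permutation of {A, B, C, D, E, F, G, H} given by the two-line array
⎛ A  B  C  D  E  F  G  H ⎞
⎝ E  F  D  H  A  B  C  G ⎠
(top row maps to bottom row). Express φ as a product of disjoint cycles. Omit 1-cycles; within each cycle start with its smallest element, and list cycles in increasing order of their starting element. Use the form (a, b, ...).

(A, E)(B, F)(C, D, H, G)

From A: A → E → A, closing the cycle (A, E).
Continuing from each remaining unvisited element yields (A, E)(B, F)(C, D, H, G).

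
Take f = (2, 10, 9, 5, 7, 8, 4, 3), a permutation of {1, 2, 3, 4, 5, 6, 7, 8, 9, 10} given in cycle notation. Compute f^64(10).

10

10 lies in the 8-cycle (2, 10, 9, 5, 7, 8, 4, 3).
Since the cycle has length 8, f^64 acts on it the same as f^0 (64 mod 8 = 0).
So f^64(10) = 10.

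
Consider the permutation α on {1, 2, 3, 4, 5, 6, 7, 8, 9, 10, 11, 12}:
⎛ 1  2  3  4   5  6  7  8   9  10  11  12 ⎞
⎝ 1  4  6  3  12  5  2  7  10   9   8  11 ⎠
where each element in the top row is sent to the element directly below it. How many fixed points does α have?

1

The fixed points (elements with α(x) = x) are {1}, so there is 1.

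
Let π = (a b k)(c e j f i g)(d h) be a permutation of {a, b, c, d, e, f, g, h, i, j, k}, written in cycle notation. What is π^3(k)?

k

k lies in the 3-cycle (a b k).
On a 3-cycle, π^3 is the identity, so π^3 = π^0 there (3 ≡ 0 mod 3).
So π^3(k) = k.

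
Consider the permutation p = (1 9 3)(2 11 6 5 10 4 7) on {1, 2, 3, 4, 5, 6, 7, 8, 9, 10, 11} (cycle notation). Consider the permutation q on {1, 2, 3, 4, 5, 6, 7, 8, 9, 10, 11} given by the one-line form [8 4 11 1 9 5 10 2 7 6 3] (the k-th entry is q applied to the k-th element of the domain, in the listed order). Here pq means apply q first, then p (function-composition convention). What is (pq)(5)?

First apply q: q(5) = 9, then p(9) = 3. Thus (pq)(5) = 3.

3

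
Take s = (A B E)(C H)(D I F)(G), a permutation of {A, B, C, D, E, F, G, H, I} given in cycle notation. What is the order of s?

The disjoint cycles have lengths 3, 3, 2, 1.
Since disjoint cycles commute, ord(s) = lcm(3, 3, 2) = 6.

6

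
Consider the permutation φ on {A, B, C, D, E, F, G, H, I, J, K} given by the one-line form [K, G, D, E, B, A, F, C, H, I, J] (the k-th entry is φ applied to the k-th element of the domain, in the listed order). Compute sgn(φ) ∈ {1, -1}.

1

In disjoint-cycle form the cycle lengths are 11.
A cycle of length ℓ contributes ℓ−1 transpositions, so φ is a product of 10 transpositions — even.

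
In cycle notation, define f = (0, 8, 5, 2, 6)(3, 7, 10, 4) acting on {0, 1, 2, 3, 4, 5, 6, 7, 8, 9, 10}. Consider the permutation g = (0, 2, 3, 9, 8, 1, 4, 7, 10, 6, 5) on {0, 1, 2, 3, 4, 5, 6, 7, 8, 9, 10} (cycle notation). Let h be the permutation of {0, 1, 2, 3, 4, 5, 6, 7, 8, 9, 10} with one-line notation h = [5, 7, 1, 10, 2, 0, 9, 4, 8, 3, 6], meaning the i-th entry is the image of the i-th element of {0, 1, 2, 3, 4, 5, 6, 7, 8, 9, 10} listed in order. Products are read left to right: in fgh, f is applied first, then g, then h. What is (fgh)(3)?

6

(fgh)(3) = h(g(f(3))). f(3) = 7, then g(7) = 10, then h(10) = 6, so the result is 6.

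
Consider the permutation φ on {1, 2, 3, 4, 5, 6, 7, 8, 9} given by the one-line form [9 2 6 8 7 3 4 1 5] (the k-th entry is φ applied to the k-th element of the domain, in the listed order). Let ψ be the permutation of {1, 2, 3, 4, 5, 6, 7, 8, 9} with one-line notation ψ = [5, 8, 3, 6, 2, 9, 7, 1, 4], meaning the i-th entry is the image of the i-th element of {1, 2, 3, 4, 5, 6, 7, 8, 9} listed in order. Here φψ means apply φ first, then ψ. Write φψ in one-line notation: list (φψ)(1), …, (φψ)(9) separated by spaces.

4 8 9 1 7 3 6 5 2

Chase each element through φ then ψ: 1 → 9 → 4; 2 → 2 → 8; 3 → 6 → 9; 4 → 8 → 1; 5 → 7 → 7; 6 → 3 → 3; 7 → 4 → 6; 8 → 1 → 5; 9 → 5 → 2.
Collecting the images, φψ = [4 8 9 1 7 3 6 5 2].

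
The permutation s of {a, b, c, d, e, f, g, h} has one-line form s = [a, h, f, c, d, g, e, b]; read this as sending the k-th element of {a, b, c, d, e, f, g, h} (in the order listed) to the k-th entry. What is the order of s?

Writing s as disjoint cycles, the cycle lengths are 5, 2, 1.
Since disjoint cycles commute, ord(s) = lcm(5, 2) = 10.

10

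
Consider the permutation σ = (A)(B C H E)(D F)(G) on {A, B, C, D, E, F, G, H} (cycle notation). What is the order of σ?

The cycle type of σ is (4, 2, 1, 1).
The order of σ is the least common multiple of its cycle lengths: lcm(4, 2) = 4.

4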